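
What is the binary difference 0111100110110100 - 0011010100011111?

Method 1 - Direct subtraction (column by column from the right: bit − bit − borrow-in; if negative, add 2 and borrow 1 from the next column):
borrow: 0000100000111110
        0111100110110100
-       0011010100011111
------------------------
        0100010010010101

Method 2 - Add two's complement:
Two's complement of 0011010100011111: invert → 1100101011100000, add 1 → 1100101011100001
  0111100110110100
+ 1100101011100001
------------------
 10100010010010101  (end carry out of the top bit = 1)
Discarding the end carry: 0100010010010101
Decimal check:
  0111100110110100 = 16384 + 8192 + 4096 + 2048 + 256 + 128 + 32 + 16 + 4 = 31156
  0011010100011111 = 8192 + 4096 + 1024 + 256 + 16 + 8 + 4 + 2 + 1 = 13599
  31156 - 13599 = 17557, and 0100010010010101 = 16384 + 1024 + 128 + 16 + 4 + 1 = 17557 ✓



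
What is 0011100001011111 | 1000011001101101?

OR: 1 when either bit is 1
  0011100001011111
| 1000011001101101
------------------
  1011111001111111
Decimal: 14431 | 34413 = 48767



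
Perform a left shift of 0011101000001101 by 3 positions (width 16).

Original: 0011101000001101 (decimal 14861)
Shift left by 3 positions
Append 3 zeros on the right and drop the 3 high bits that overflow the 16-bit width
Result: 1101000001101000 (decimal 53352)
Equivalent: 14861 << 3 = 14861 × 2^3 = 118888, truncated to 16 bits = 53352



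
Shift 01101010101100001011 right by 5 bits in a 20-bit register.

Original: 01101010101100001011 (decimal 437003)
Shift right by 5 positions
Drop the 5 low bits; fill with zeros on the left
Result: 00000011010101011000 (decimal 13656)
Equivalent: 437003 >> 5 = 437003 ÷ 2^5 = 13656



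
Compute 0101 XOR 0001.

XOR: 1 when bits differ
  0101
^ 0001
------
  0100
Decimal: 5 ^ 1 = 4



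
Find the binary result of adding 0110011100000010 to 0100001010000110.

Add column by column from the right: bit + bit + carry-in; write the sum mod 2, carry 1 when the sum is 2 or 3.
carry:  1000110000001100
        0110011100000010
+       0100001010000110
------------------------
       01010100110001000
(the carry out of the leftmost column, 0, becomes the leading bit)
Decimal check:
  0110011100000010 = 16384 + 8192 + 1024 + 512 + 256 + 2 = 26370
  0100001010000110 = 16384 + 512 + 128 + 4 + 2 = 17030
  26370 + 17030 = 43400, and 01010100110001000 = 32768 + 8192 + 2048 + 256 + 128 + 8 = 43400 ✓



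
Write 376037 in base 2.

Using repeated division by 2:
376037 ÷ 2 = 188018 remainder 1
188018 ÷ 2 = 94009 remainder 0
94009 ÷ 2 = 47004 remainder 1
47004 ÷ 2 = 23502 remainder 0
23502 ÷ 2 = 11751 remainder 0
11751 ÷ 2 = 5875 remainder 1
5875 ÷ 2 = 2937 remainder 1
2937 ÷ 2 = 1468 remainder 1
1468 ÷ 2 = 734 remainder 0
734 ÷ 2 = 367 remainder 0
367 ÷ 2 = 183 remainder 1
183 ÷ 2 = 91 remainder 1
91 ÷ 2 = 45 remainder 1
45 ÷ 2 = 22 remainder 1
22 ÷ 2 = 11 remainder 0
11 ÷ 2 = 5 remainder 1
5 ÷ 2 = 2 remainder 1
2 ÷ 2 = 1 remainder 0
1 ÷ 2 = 0 remainder 1
Reading remainders bottom to top: 1011011110011100101



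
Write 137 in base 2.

Using repeated division by 2:
137 ÷ 2 = 68 remainder 1
68 ÷ 2 = 34 remainder 0
34 ÷ 2 = 17 remainder 0
17 ÷ 2 = 8 remainder 1
8 ÷ 2 = 4 remainder 0
4 ÷ 2 = 2 remainder 0
2 ÷ 2 = 1 remainder 0
1 ÷ 2 = 0 remainder 1
Reading remainders bottom to top: 10001001



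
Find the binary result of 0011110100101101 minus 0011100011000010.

Method 1 - Direct subtraction (column by column from the right: bit − bit − borrow-in; if negative, add 2 and borrow 1 from the next column):
borrow: 0000000110000100
        0011110100101101
-       0011100011000010
------------------------
        0000010001101011

Method 2 - Add two's complement:
Two's complement of 0011100011000010: invert → 1100011100111101, add 1 → 1100011100111110
  0011110100101101
+ 1100011100111110
------------------
 10000010001101011  (end carry out of the top bit = 1)
Discarding the end carry: 0000010001101011
Decimal check:
  0011110100101101 = 8192 + 4096 + 2048 + 1024 + 256 + 32 + 8 + 4 + 1 = 15661
  0011100011000010 = 8192 + 4096 + 2048 + 128 + 64 + 2 = 14530
  15661 - 14530 = 1131, and 0000010001101011 = 1024 + 64 + 32 + 8 + 2 + 1 = 1131 ✓



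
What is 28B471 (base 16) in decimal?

Expand by place value (powers of 16):
Digit values: B = 11
28B471 = 2 × 16^5 + 8 × 16^4 + 11 × 16^3 + 4 × 16^2 + 7 × 16^1 + 1 × 16^0
= 2 × 1048576 + 8 × 65536 + 11 × 4096 + 4 × 256 + 7 × 16 + 1 × 1
= 2097152 + 524288 + 45056 + 1024 + 112 + 1
= 2667633



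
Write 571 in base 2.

Using repeated division by 2:
571 ÷ 2 = 285 remainder 1
285 ÷ 2 = 142 remainder 1
142 ÷ 2 = 71 remainder 0
71 ÷ 2 = 35 remainder 1
35 ÷ 2 = 17 remainder 1
17 ÷ 2 = 8 remainder 1
8 ÷ 2 = 4 remainder 0
4 ÷ 2 = 2 remainder 0
2 ÷ 2 = 1 remainder 0
1 ÷ 2 = 0 remainder 1
Reading remainders bottom to top: 1000111011



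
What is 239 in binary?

Using repeated division by 2:
239 ÷ 2 = 119 remainder 1
119 ÷ 2 = 59 remainder 1
59 ÷ 2 = 29 remainder 1
29 ÷ 2 = 14 remainder 1
14 ÷ 2 = 7 remainder 0
7 ÷ 2 = 3 remainder 1
3 ÷ 2 = 1 remainder 1
1 ÷ 2 = 0 remainder 1
Reading remainders bottom to top: 11101111



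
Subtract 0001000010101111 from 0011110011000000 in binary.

Method 1 - Direct subtraction (column by column from the right: bit − bit − borrow-in; if negative, add 2 and borrow 1 from the next column):
borrow: 0000000001111110
        0011110011000000
-       0001000010101111
------------------------
        0010110000010001

Method 2 - Add two's complement:
Two's complement of 0001000010101111: invert → 1110111101010000, add 1 → 1110111101010001
  0011110011000000
+ 1110111101010001
------------------
 10010110000010001  (end carry out of the top bit = 1)
Discarding the end carry: 0010110000010001
Decimal check:
  0011110011000000 = 8192 + 4096 + 2048 + 1024 + 128 + 64 = 15552
  0001000010101111 = 4096 + 128 + 32 + 8 + 4 + 2 + 1 = 4271
  15552 - 4271 = 11281, and 0010110000010001 = 8192 + 2048 + 1024 + 16 + 1 = 11281 ✓



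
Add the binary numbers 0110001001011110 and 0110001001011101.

Add column by column from the right: bit + bit + carry-in; write the sum mod 2, carry 1 when the sum is 2 or 3.
carry:  1100010010111000
        0110001001011110
+       0110001001011101
------------------------
       01100010010111011
(the carry out of the leftmost column, 0, becomes the leading bit)
Decimal check:
  0110001001011110 = 16384 + 8192 + 512 + 64 + 16 + 8 + 4 + 2 = 25182
  0110001001011101 = 16384 + 8192 + 512 + 64 + 16 + 8 + 4 + 1 = 25181
  25182 + 25181 = 50363, and 01100010010111011 = 32768 + 16384 + 1024 + 128 + 32 + 16 + 8 + 2 + 1 = 50363 ✓



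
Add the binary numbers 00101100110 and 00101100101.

Add column by column from the right: bit + bit + carry-in; write the sum mod 2, carry 1 when the sum is 2 or 3.
carry:  01011001000
        00101100110
+       00101100101
-------------------
       001011001011
(the carry out of the leftmost column, 0, becomes the leading bit)
Decimal check:
  00101100110 = 256 + 64 + 32 + 4 + 2 = 358
  00101100101 = 256 + 64 + 32 + 4 + 1 = 357
  358 + 357 = 715, and 001011001011 = 512 + 128 + 64 + 8 + 2 + 1 = 715 ✓



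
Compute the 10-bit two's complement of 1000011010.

Original (sign bit 1, negative): 1000011010
Step 1 - Invert all bits: 0111100101
Step 2 - Add 1: 0111100110
Verification: 1000011010 + 0111100110 = 10000000000; discarding the end carry (carry out of the top bit) leaves the 10-bit value 0000000000, as required for x + (-x)



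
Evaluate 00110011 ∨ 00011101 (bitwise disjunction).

OR: 1 when either bit is 1
  00110011
| 00011101
----------
  00111111
Decimal: 51 | 29 = 63



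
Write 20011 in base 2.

Using repeated division by 2:
20011 ÷ 2 = 10005 remainder 1
10005 ÷ 2 = 5002 remainder 1
5002 ÷ 2 = 2501 remainder 0
2501 ÷ 2 = 1250 remainder 1
1250 ÷ 2 = 625 remainder 0
625 ÷ 2 = 312 remainder 1
312 ÷ 2 = 156 remainder 0
156 ÷ 2 = 78 remainder 0
78 ÷ 2 = 39 remainder 0
39 ÷ 2 = 19 remainder 1
19 ÷ 2 = 9 remainder 1
9 ÷ 2 = 4 remainder 1
4 ÷ 2 = 2 remainder 0
2 ÷ 2 = 1 remainder 0
1 ÷ 2 = 0 remainder 1
Reading remainders bottom to top: 100111000101011



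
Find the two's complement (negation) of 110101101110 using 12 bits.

Original (sign bit 1, negative): 110101101110
Step 1 - Invert all bits: 001010010001
Step 2 - Add 1: 001010010010
Verification: 110101101110 + 001010010010 = 1000000000000; discarding the end carry (carry out of the top bit) leaves the 12-bit value 000000000000, as required for x + (-x)



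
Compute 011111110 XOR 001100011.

XOR: 1 when bits differ
  011111110
^ 001100011
-----------
  010011101
Decimal: 254 ^ 99 = 157



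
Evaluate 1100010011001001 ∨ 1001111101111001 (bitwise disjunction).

OR: 1 when either bit is 1
  1100010011001001
| 1001111101111001
------------------
  1101111111111001
Decimal: 50377 | 40825 = 57337



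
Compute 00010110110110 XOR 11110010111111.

XOR: 1 when bits differ
  00010110110110
^ 11110010111111
----------------
  11100100001001
Decimal: 1462 ^ 15551 = 14601



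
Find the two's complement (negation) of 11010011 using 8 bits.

Original (sign bit 1, negative): 11010011
Step 1 - Invert all bits: 00101100
Step 2 - Add 1: 00101101
Verification: 11010011 + 00101101 = 100000000; discarding the end carry (carry out of the top bit) leaves the 8-bit value 00000000, as required for x + (-x)



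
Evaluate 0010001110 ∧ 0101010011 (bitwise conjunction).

AND: 1 only when both bits are 1
  0010001110
& 0101010011
------------
  0000000010
Decimal: 142 & 339 = 2



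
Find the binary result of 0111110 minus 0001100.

Method 1 - Direct subtraction (column by column from the right: bit − bit − borrow-in; if negative, add 2 and borrow 1 from the next column):
borrow: 0000000
        0111110
-       0001100
---------------
        0110010

Method 2 - Add two's complement:
Two's complement of 0001100: invert → 1110011, add 1 → 1110100
  0111110
+ 1110100
---------
 10110010  (end carry out of the top bit = 1)
Discarding the end carry: 0110010
Decimal check:
  0111110 = 32 + 16 + 8 + 4 + 2 = 62
  0001100 = 8 + 4 = 12
  62 - 12 = 50, and 0110010 = 32 + 16 + 2 = 50 ✓



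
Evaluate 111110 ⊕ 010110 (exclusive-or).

XOR: 1 when bits differ
  111110
^ 010110
--------
  101000
Decimal: 62 ^ 22 = 40



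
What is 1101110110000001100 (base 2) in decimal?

Sum of powers of 2 for each 1-bit:
2^2 + 2^3 + 2^10 + 2^11 + 2^13 + 2^14 + 2^15 + 2^17 + 2^18
= 4 + 8 + 1024 + 2048 + 8192 + 16384 + 32768 + 131072 + 262144
= 453644



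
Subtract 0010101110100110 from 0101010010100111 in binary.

Method 1 - Direct subtraction (column by column from the right: bit − bit − borrow-in; if negative, add 2 and borrow 1 from the next column):
borrow: 0101011000000000
        0101010010100111
-       0010101110100110
------------------------
        0010100100000001

Method 2 - Add two's complement:
Two's complement of 0010101110100110: invert → 1101010001011001, add 1 → 1101010001011010
  0101010010100111
+ 1101010001011010
------------------
 10010100100000001  (end carry out of the top bit = 1)
Discarding the end carry: 0010100100000001
Decimal check:
  0101010010100111 = 16384 + 4096 + 1024 + 128 + 32 + 4 + 2 + 1 = 21671
  0010101110100110 = 8192 + 2048 + 512 + 256 + 128 + 32 + 4 + 2 = 11174
  21671 - 11174 = 10497, and 0010100100000001 = 8192 + 2048 + 256 + 1 = 10497 ✓



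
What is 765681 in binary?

Using repeated division by 2:
765681 ÷ 2 = 382840 remainder 1
382840 ÷ 2 = 191420 remainder 0
191420 ÷ 2 = 95710 remainder 0
95710 ÷ 2 = 47855 remainder 0
47855 ÷ 2 = 23927 remainder 1
23927 ÷ 2 = 11963 remainder 1
11963 ÷ 2 = 5981 remainder 1
5981 ÷ 2 = 2990 remainder 1
2990 ÷ 2 = 1495 remainder 0
1495 ÷ 2 = 747 remainder 1
747 ÷ 2 = 373 remainder 1
373 ÷ 2 = 186 remainder 1
186 ÷ 2 = 93 remainder 0
93 ÷ 2 = 46 remainder 1
46 ÷ 2 = 23 remainder 0
23 ÷ 2 = 11 remainder 1
11 ÷ 2 = 5 remainder 1
5 ÷ 2 = 2 remainder 1
2 ÷ 2 = 1 remainder 0
1 ÷ 2 = 0 remainder 1
Reading remainders bottom to top: 10111010111011110001



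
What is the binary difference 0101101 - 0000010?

Method 1 - Direct subtraction (column by column from the right: bit − bit − borrow-in; if negative, add 2 and borrow 1 from the next column):
borrow: 0000100
        0101101
-       0000010
---------------
        0101011

Method 2 - Add two's complement:
Two's complement of 0000010: invert → 1111101, add 1 → 1111110
  0101101
+ 1111110
---------
 10101011  (end carry out of the top bit = 1)
Discarding the end carry: 0101011
Decimal check:
  0101101 = 32 + 8 + 4 + 1 = 45
  0000010 = 2
  45 - 2 = 43, and 0101011 = 32 + 8 + 2 + 1 = 43 ✓



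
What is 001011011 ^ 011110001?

XOR: 1 when bits differ
  001011011
^ 011110001
-----------
  010101010
Decimal: 91 ^ 241 = 170



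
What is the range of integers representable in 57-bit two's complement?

For 57-bit two's complement:
Minimum: -2^56 = -72057594037927936
Maximum: 2^56 - 1 = 72057594037927935



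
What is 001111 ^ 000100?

XOR: 1 when bits differ
  001111
^ 000100
--------
  001011
Decimal: 15 ^ 4 = 11



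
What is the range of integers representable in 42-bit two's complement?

For 42-bit two's complement:
Minimum: -2^41 = -2199023255552
Maximum: 2^41 - 1 = 2199023255551



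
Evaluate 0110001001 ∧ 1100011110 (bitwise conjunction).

AND: 1 only when both bits are 1
  0110001001
& 1100011110
------------
  0100001000
Decimal: 393 & 798 = 264



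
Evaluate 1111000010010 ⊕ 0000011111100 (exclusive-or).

XOR: 1 when bits differ
  1111000010010
^ 0000011111100
---------------
  1111011101110
Decimal: 7698 ^ 252 = 7918



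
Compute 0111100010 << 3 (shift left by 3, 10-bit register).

Original: 0111100010 (decimal 482)
Shift left by 3 positions
Append 3 zeros on the right and drop the 3 high bits that overflow the 10-bit width
Result: 1100010000 (decimal 784)
Equivalent: 482 << 3 = 482 × 2^3 = 3856, truncated to 10 bits = 784



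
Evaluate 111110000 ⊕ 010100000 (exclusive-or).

XOR: 1 when bits differ
  111110000
^ 010100000
-----------
  101010000
Decimal: 496 ^ 160 = 336



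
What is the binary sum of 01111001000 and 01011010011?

Add column by column from the right: bit + bit + carry-in; write the sum mod 2, carry 1 when the sum is 2 or 3.
carry:  11110000000
        01111001000
+       01011010011
-------------------
       011010011011
(the carry out of the leftmost column, 0, becomes the leading bit)
Decimal check:
  01111001000 = 512 + 256 + 128 + 64 + 8 = 968
  01011010011 = 512 + 128 + 64 + 16 + 2 + 1 = 723
  968 + 723 = 1691, and 011010011011 = 1024 + 512 + 128 + 16 + 8 + 2 + 1 = 1691 ✓



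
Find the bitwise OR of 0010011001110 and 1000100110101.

OR: 1 when either bit is 1
  0010011001110
| 1000100110101
---------------
  1010111111111
Decimal: 1230 | 4405 = 5631



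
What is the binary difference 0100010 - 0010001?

Method 1 - Direct subtraction (column by column from the right: bit − bit − borrow-in; if negative, add 2 and borrow 1 from the next column):
borrow: 0100010
        0100010
-       0010001
---------------
        0010001

Method 2 - Add two's complement:
Two's complement of 0010001: invert → 1101110, add 1 → 1101111
  0100010
+ 1101111
---------
 10010001  (end carry out of the top bit = 1)
Discarding the end carry: 0010001
Decimal check:
  0100010 = 32 + 2 = 34
  0010001 = 16 + 1 = 17
  34 - 17 = 17, and 0010001 = 16 + 1 = 17 ✓



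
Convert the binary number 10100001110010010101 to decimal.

Sum of powers of 2 for each 1-bit:
2^0 + 2^2 + 2^4 + 2^7 + 2^10 + 2^11 + 2^12 + 2^17 + 2^19
= 1 + 4 + 16 + 128 + 1024 + 2048 + 4096 + 131072 + 524288
= 662677



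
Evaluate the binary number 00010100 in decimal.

Sum of powers of 2 for each 1-bit:
2^2 + 2^4
= 4 + 16
= 20



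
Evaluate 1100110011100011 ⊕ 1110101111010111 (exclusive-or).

XOR: 1 when bits differ
  1100110011100011
^ 1110101111010111
------------------
  0010011100110100
Decimal: 52451 ^ 60375 = 10036



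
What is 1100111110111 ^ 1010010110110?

XOR: 1 when bits differ
  1100111110111
^ 1010010110110
---------------
  0110101000001
Decimal: 6647 ^ 5302 = 3393



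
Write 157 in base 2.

Using repeated division by 2:
157 ÷ 2 = 78 remainder 1
78 ÷ 2 = 39 remainder 0
39 ÷ 2 = 19 remainder 1
19 ÷ 2 = 9 remainder 1
9 ÷ 2 = 4 remainder 1
4 ÷ 2 = 2 remainder 0
2 ÷ 2 = 1 remainder 0
1 ÷ 2 = 0 remainder 1
Reading remainders bottom to top: 10011101



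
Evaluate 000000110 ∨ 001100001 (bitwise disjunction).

OR: 1 when either bit is 1
  000000110
| 001100001
-----------
  001100111
Decimal: 6 | 97 = 103



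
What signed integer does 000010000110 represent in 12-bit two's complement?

Binary: 000010000110
Sign bit: 0 (non-negative)
Read directly as an unsigned value:
000010000110 = 128 + 4 + 2 = 134
Value: 134



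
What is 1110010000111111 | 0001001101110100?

OR: 1 when either bit is 1
  1110010000111111
| 0001001101110100
------------------
  1111011101111111
Decimal: 58431 | 4980 = 63359



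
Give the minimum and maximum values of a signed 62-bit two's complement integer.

For 62-bit two's complement:
Minimum: -2^61 = -2305843009213693952
Maximum: 2^61 - 1 = 2305843009213693951



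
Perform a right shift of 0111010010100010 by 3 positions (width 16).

Original: 0111010010100010 (decimal 29858)
Shift right by 3 positions
Drop the 3 low bits; fill with zeros on the left
Result: 0000111010010100 (decimal 3732)
Equivalent: 29858 >> 3 = 29858 ÷ 2^3 = 3732



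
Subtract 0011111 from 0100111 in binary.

Method 1 - Direct subtraction (column by column from the right: bit − bit − borrow-in; if negative, add 2 and borrow 1 from the next column):
borrow: 0110000
        0100111
-       0011111
---------------
        0001000

Method 2 - Add two's complement:
Two's complement of 0011111: invert → 1100000, add 1 → 1100001
  0100111
+ 1100001
---------
 10001000  (end carry out of the top bit = 1)
Discarding the end carry: 0001000
Decimal check:
  0100111 = 32 + 4 + 2 + 1 = 39
  0011111 = 16 + 8 + 4 + 2 + 1 = 31
  39 - 31 = 8, and 0001000 = 8 ✓



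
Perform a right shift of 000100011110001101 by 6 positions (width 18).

Original: 000100011110001101 (decimal 18317)
Shift right by 6 positions
Drop the 6 low bits; fill with zeros on the left
Result: 000000000100011110 (decimal 286)
Equivalent: 18317 >> 6 = 18317 ÷ 2^6 = 286



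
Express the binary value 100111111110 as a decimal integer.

Sum of powers of 2 for each 1-bit:
2^1 + 2^2 + 2^3 + 2^4 + 2^5 + 2^6 + 2^7 + 2^8 + 2^11
= 2 + 4 + 8 + 16 + 32 + 64 + 128 + 256 + 2048
= 2558



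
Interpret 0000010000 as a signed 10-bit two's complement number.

Binary: 0000010000
Sign bit: 0 (non-negative)
Read directly as an unsigned value:
0000010000 = 16
Value: 16



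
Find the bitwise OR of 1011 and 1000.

OR: 1 when either bit is 1
  1011
| 1000
------
  1011
Decimal: 11 | 8 = 11



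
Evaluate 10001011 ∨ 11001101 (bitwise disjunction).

OR: 1 when either bit is 1
  10001011
| 11001101
----------
  11001111
Decimal: 139 | 205 = 207



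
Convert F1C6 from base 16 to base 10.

Expand by place value (powers of 16):
Digit values: F = 15, C = 12
F1C6 = 15 × 16^3 + 1 × 16^2 + 12 × 16^1 + 6 × 16^0
= 15 × 4096 + 1 × 256 + 12 × 16 + 6 × 1
= 61440 + 256 + 192 + 6
= 61894



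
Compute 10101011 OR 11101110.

OR: 1 when either bit is 1
  10101011
| 11101110
----------
  11101111
Decimal: 171 | 238 = 239



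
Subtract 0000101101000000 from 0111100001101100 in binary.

Method 1 - Direct subtraction (column by column from the right: bit − bit − borrow-in; if negative, add 2 and borrow 1 from the next column):
borrow: 0001111000000000
        0111100001101100
-       0000101101000000
------------------------
        0110110100101100

Method 2 - Add two's complement:
Two's complement of 0000101101000000: invert → 1111010010111111, add 1 → 1111010011000000
  0111100001101100
+ 1111010011000000
------------------
 10110110100101100  (end carry out of the top bit = 1)
Discarding the end carry: 0110110100101100
Decimal check:
  0111100001101100 = 16384 + 8192 + 4096 + 2048 + 64 + 32 + 8 + 4 = 30828
  0000101101000000 = 2048 + 512 + 256 + 64 = 2880
  30828 - 2880 = 27948, and 0110110100101100 = 16384 + 8192 + 2048 + 1024 + 256 + 32 + 8 + 4 = 27948 ✓



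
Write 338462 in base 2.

Using repeated division by 2:
338462 ÷ 2 = 169231 remainder 0
169231 ÷ 2 = 84615 remainder 1
84615 ÷ 2 = 42307 remainder 1
42307 ÷ 2 = 21153 remainder 1
21153 ÷ 2 = 10576 remainder 1
10576 ÷ 2 = 5288 remainder 0
5288 ÷ 2 = 2644 remainder 0
2644 ÷ 2 = 1322 remainder 0
1322 ÷ 2 = 661 remainder 0
661 ÷ 2 = 330 remainder 1
330 ÷ 2 = 165 remainder 0
165 ÷ 2 = 82 remainder 1
82 ÷ 2 = 41 remainder 0
41 ÷ 2 = 20 remainder 1
20 ÷ 2 = 10 remainder 0
10 ÷ 2 = 5 remainder 0
5 ÷ 2 = 2 remainder 1
2 ÷ 2 = 1 remainder 0
1 ÷ 2 = 0 remainder 1
Reading remainders bottom to top: 1010010101000011110



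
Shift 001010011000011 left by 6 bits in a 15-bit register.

Original: 001010011000011 (decimal 5315)
Shift left by 6 positions
Append 6 zeros on the right and drop the 6 high bits that overflow the 15-bit width
Result: 011000011000000 (decimal 12480)
Equivalent: 5315 << 6 = 5315 × 2^6 = 340160, truncated to 15 bits = 12480



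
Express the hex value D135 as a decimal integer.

Expand by place value (powers of 16):
Digit values: D = 13
D135 = 13 × 16^3 + 1 × 16^2 + 3 × 16^1 + 5 × 16^0
= 13 × 4096 + 1 × 256 + 3 × 16 + 5 × 1
= 53248 + 256 + 48 + 5
= 53557



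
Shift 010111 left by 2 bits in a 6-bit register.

Original: 010111 (decimal 23)
Shift left by 2 positions
Append 2 zeros on the right and drop the 2 high bits that overflow the 6-bit width
Result: 011100 (decimal 28)
Equivalent: 23 << 2 = 23 × 2^2 = 92, truncated to 6 bits = 28



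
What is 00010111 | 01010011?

OR: 1 when either bit is 1
  00010111
| 01010011
----------
  01010111
Decimal: 23 | 83 = 87



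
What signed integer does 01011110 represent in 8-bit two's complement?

Binary: 01011110
Sign bit: 0 (non-negative)
Read directly as an unsigned value:
01011110 = 64 + 16 + 8 + 4 + 2 = 94
Value: 94



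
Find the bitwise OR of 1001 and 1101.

OR: 1 when either bit is 1
  1001
| 1101
------
  1101
Decimal: 9 | 13 = 13



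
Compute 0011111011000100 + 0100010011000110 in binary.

Add column by column from the right: bit + bit + carry-in; write the sum mod 2, carry 1 when the sum is 2 or 3.
carry:  1111100110001000
        0011111011000100
+       0100010011000110
------------------------
       01000001110001010
(the carry out of the leftmost column, 0, becomes the leading bit)
Decimal check:
  0011111011000100 = 8192 + 4096 + 2048 + 1024 + 512 + 128 + 64 + 4 = 16068
  0100010011000110 = 16384 + 1024 + 128 + 64 + 4 + 2 = 17606
  16068 + 17606 = 33674, and 01000001110001010 = 32768 + 512 + 256 + 128 + 8 + 2 = 33674 ✓



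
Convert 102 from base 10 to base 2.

Using repeated division by 2:
102 ÷ 2 = 51 remainder 0
51 ÷ 2 = 25 remainder 1
25 ÷ 2 = 12 remainder 1
12 ÷ 2 = 6 remainder 0
6 ÷ 2 = 3 remainder 0
3 ÷ 2 = 1 remainder 1
1 ÷ 2 = 0 remainder 1
Reading remainders bottom to top: 1100110



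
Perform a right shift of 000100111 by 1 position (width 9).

Original: 000100111 (decimal 39)
Shift right by 1 position
Drop the 1 low bit; fill with zero on the left
Result: 000010011 (decimal 19)
Equivalent: 39 >> 1 = 39 ÷ 2^1 = 19



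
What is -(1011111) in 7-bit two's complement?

Original (sign bit 1, negative): 1011111
Step 1 - Invert all bits: 0100000
Step 2 - Add 1: 0100001
Verification: 1011111 + 0100001 = 10000000; discarding the end carry (carry out of the top bit) leaves the 7-bit value 0000000, as required for x + (-x)



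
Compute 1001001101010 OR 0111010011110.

OR: 1 when either bit is 1
  1001001101010
| 0111010011110
---------------
  1111011111110
Decimal: 4714 | 3742 = 7934



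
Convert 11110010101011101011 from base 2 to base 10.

Sum of powers of 2 for each 1-bit:
2^0 + 2^1 + 2^3 + 2^5 + 2^6 + 2^7 + 2^9 + 2^11 + 2^13 + 2^16 + 2^17 + 2^18 + 2^19
= 1 + 2 + 8 + 32 + 64 + 128 + 512 + 2048 + 8192 + 65536 + 131072 + 262144 + 524288
= 994027



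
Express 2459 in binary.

Using repeated division by 2:
2459 ÷ 2 = 1229 remainder 1
1229 ÷ 2 = 614 remainder 1
614 ÷ 2 = 307 remainder 0
307 ÷ 2 = 153 remainder 1
153 ÷ 2 = 76 remainder 1
76 ÷ 2 = 38 remainder 0
38 ÷ 2 = 19 remainder 0
19 ÷ 2 = 9 remainder 1
9 ÷ 2 = 4 remainder 1
4 ÷ 2 = 2 remainder 0
2 ÷ 2 = 1 remainder 0
1 ÷ 2 = 0 remainder 1
Reading remainders bottom to top: 100110011011



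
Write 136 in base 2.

Using repeated division by 2:
136 ÷ 2 = 68 remainder 0
68 ÷ 2 = 34 remainder 0
34 ÷ 2 = 17 remainder 0
17 ÷ 2 = 8 remainder 1
8 ÷ 2 = 4 remainder 0
4 ÷ 2 = 2 remainder 0
2 ÷ 2 = 1 remainder 0
1 ÷ 2 = 0 remainder 1
Reading remainders bottom to top: 10001000



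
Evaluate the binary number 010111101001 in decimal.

Sum of powers of 2 for each 1-bit:
2^0 + 2^3 + 2^5 + 2^6 + 2^7 + 2^8 + 2^10
= 1 + 8 + 32 + 64 + 128 + 256 + 1024
= 1513



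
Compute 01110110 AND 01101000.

AND: 1 only when both bits are 1
  01110110
& 01101000
----------
  01100000
Decimal: 118 & 104 = 96



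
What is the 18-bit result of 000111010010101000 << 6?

Original: 000111010010101000 (decimal 29864)
Shift left by 6 positions
Append 6 zeros on the right and drop the 6 high bits that overflow the 18-bit width
Result: 010010101000000000 (decimal 76288)
Equivalent: 29864 << 6 = 29864 × 2^6 = 1911296, truncated to 18 bits = 76288



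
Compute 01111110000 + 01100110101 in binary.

Add column by column from the right: bit + bit + carry-in; write the sum mod 2, carry 1 when the sum is 2 or 3.
carry:  11111100000
        01111110000
+       01100110101
-------------------
       011100100101
(the carry out of the leftmost column, 0, becomes the leading bit)
Decimal check:
  01111110000 = 512 + 256 + 128 + 64 + 32 + 16 = 1008
  01100110101 = 512 + 256 + 32 + 16 + 4 + 1 = 821
  1008 + 821 = 1829, and 011100100101 = 1024 + 512 + 256 + 32 + 4 + 1 = 1829 ✓



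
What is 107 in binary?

Using repeated division by 2:
107 ÷ 2 = 53 remainder 1
53 ÷ 2 = 26 remainder 1
26 ÷ 2 = 13 remainder 0
13 ÷ 2 = 6 remainder 1
6 ÷ 2 = 3 remainder 0
3 ÷ 2 = 1 remainder 1
1 ÷ 2 = 0 remainder 1
Reading remainders bottom to top: 1101011



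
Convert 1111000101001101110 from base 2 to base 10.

Sum of powers of 2 for each 1-bit:
2^1 + 2^2 + 2^3 + 2^5 + 2^6 + 2^9 + 2^11 + 2^15 + 2^16 + 2^17 + 2^18
= 2 + 4 + 8 + 32 + 64 + 512 + 2048 + 32768 + 65536 + 131072 + 262144
= 494190



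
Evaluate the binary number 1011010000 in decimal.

Sum of powers of 2 for each 1-bit:
2^4 + 2^6 + 2^7 + 2^9
= 16 + 64 + 128 + 512
= 720



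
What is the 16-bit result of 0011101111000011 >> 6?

Original: 0011101111000011 (decimal 15299)
Shift right by 6 positions
Drop the 6 low bits; fill with zeros on the left
Result: 0000000011101111 (decimal 239)
Equivalent: 15299 >> 6 = 15299 ÷ 2^6 = 239



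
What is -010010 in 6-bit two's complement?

Original: 010010
Step 1 - Invert all bits: 101101
Step 2 - Add 1: 101110
Verification: 010010 + 101110 = 1000000; discarding the end carry (carry out of the top bit) leaves the 6-bit value 000000, as required for x + (-x)



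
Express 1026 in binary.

Using repeated division by 2:
1026 ÷ 2 = 513 remainder 0
513 ÷ 2 = 256 remainder 1
256 ÷ 2 = 128 remainder 0
128 ÷ 2 = 64 remainder 0
64 ÷ 2 = 32 remainder 0
32 ÷ 2 = 16 remainder 0
16 ÷ 2 = 8 remainder 0
8 ÷ 2 = 4 remainder 0
4 ÷ 2 = 2 remainder 0
2 ÷ 2 = 1 remainder 0
1 ÷ 2 = 0 remainder 1
Reading remainders bottom to top: 10000000010



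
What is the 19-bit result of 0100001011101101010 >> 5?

Original: 0100001011101101010 (decimal 137066)
Shift right by 5 positions
Drop the 5 low bits; fill with zeros on the left
Result: 0000001000010111011 (decimal 4283)
Equivalent: 137066 >> 5 = 137066 ÷ 2^5 = 4283



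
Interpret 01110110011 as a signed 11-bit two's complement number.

Binary: 01110110011
Sign bit: 0 (non-negative)
Read directly as an unsigned value:
01110110011 = 512 + 256 + 128 + 32 + 16 + 2 + 1 = 947
Value: 947



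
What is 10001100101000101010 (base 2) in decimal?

Sum of powers of 2 for each 1-bit:
2^1 + 2^3 + 2^5 + 2^9 + 2^11 + 2^14 + 2^15 + 2^19
= 2 + 8 + 32 + 512 + 2048 + 16384 + 32768 + 524288
= 576042



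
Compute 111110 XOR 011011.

XOR: 1 when bits differ
  111110
^ 011011
--------
  100101
Decimal: 62 ^ 27 = 37



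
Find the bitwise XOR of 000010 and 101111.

XOR: 1 when bits differ
  000010
^ 101111
--------
  101101
Decimal: 2 ^ 47 = 45



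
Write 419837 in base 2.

Using repeated division by 2:
419837 ÷ 2 = 209918 remainder 1
209918 ÷ 2 = 104959 remainder 0
104959 ÷ 2 = 52479 remainder 1
52479 ÷ 2 = 26239 remainder 1
26239 ÷ 2 = 13119 remainder 1
13119 ÷ 2 = 6559 remainder 1
6559 ÷ 2 = 3279 remainder 1
3279 ÷ 2 = 1639 remainder 1
1639 ÷ 2 = 819 remainder 1
819 ÷ 2 = 409 remainder 1
409 ÷ 2 = 204 remainder 1
204 ÷ 2 = 102 remainder 0
102 ÷ 2 = 51 remainder 0
51 ÷ 2 = 25 remainder 1
25 ÷ 2 = 12 remainder 1
12 ÷ 2 = 6 remainder 0
6 ÷ 2 = 3 remainder 0
3 ÷ 2 = 1 remainder 1
1 ÷ 2 = 0 remainder 1
Reading remainders bottom to top: 1100110011111111101



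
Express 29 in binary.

Using repeated division by 2:
29 ÷ 2 = 14 remainder 1
14 ÷ 2 = 7 remainder 0
7 ÷ 2 = 3 remainder 1
3 ÷ 2 = 1 remainder 1
1 ÷ 2 = 0 remainder 1
Reading remainders bottom to top: 11101



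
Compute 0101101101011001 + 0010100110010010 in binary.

Add column by column from the right: bit + bit + carry-in; write the sum mod 2, carry 1 when the sum is 2 or 3.
carry:  1111011000100000
        0101101101011001
+       0010100110010010
------------------------
       01000010011101011
(the carry out of the leftmost column, 0, becomes the leading bit)
Decimal check:
  0101101101011001 = 16384 + 4096 + 2048 + 512 + 256 + 64 + 16 + 8 + 1 = 23385
  0010100110010010 = 8192 + 2048 + 256 + 128 + 16 + 2 = 10642
  23385 + 10642 = 34027, and 01000010011101011 = 32768 + 1024 + 128 + 64 + 32 + 8 + 2 + 1 = 34027 ✓



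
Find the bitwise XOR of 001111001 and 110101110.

XOR: 1 when bits differ
  001111001
^ 110101110
-----------
  111010111
Decimal: 121 ^ 430 = 471



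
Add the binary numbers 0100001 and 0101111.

Add column by column from the right: bit + bit + carry-in; write the sum mod 2, carry 1 when the sum is 2 or 3.
carry:  1011110
        0100001
+       0101111
---------------
       01010000
(the carry out of the leftmost column, 0, becomes the leading bit)
Decimal check:
  0100001 = 32 + 1 = 33
  0101111 = 32 + 8 + 4 + 2 + 1 = 47
  33 + 47 = 80, and 01010000 = 64 + 16 = 80 ✓



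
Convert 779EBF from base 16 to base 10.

Expand by place value (powers of 16):
Digit values: E = 14, B = 11, F = 15
779EBF = 7 × 16^5 + 7 × 16^4 + 9 × 16^3 + 14 × 16^2 + 11 × 16^1 + 15 × 16^0
= 7 × 1048576 + 7 × 65536 + 9 × 4096 + 14 × 256 + 11 × 16 + 15 × 1
= 7340032 + 458752 + 36864 + 3584 + 176 + 15
= 7839423



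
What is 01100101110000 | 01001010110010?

OR: 1 when either bit is 1
  01100101110000
| 01001010110010
----------------
  01101111110010
Decimal: 6512 | 4786 = 7154



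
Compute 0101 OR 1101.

OR: 1 when either bit is 1
  0101
| 1101
------
  1101
Decimal: 5 | 13 = 13



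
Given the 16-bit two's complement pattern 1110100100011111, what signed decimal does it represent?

Binary: 1110100100011111
Sign bit: 1 (negative)
Invert: 0001011011100000
Add 1:  0001011011100001
Magnitude: 0001011011100001 = 4096 + 1024 + 512 + 128 + 64 + 32 + 1 = 5857
Value: -5857



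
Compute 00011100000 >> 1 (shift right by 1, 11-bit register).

Original: 00011100000 (decimal 224)
Shift right by 1 position
Drop the 1 low bit; fill with zero on the left
Result: 00001110000 (decimal 112)
Equivalent: 224 >> 1 = 224 ÷ 2^1 = 112



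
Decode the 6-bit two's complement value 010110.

Binary: 010110
Sign bit: 0 (non-negative)
Read directly as an unsigned value:
010110 = 16 + 4 + 2 = 22
Value: 22



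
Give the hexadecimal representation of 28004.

Using repeated division by 16 (digits 10–15 are A–F):
28004 ÷ 16 = 1750 remainder 4
1750 ÷ 16 = 109 remainder 6
109 ÷ 16 = 6 remainder 13 (D)
6 ÷ 16 = 0 remainder 6
Reading remainders bottom to top: 6D64



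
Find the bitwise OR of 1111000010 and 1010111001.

OR: 1 when either bit is 1
  1111000010
| 1010111001
------------
  1111111011
Decimal: 962 | 697 = 1019



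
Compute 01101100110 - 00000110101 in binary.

Method 1 - Direct subtraction (column by column from the right: bit − bit − borrow-in; if negative, add 2 and borrow 1 from the next column):
borrow: 00001100010
        01101100110
-       00000110101
-------------------
        01100110001

Method 2 - Add two's complement:
Two's complement of 00000110101: invert → 11111001010, add 1 → 11111001011
  01101100110
+ 11111001011
-------------
 101100110001  (end carry out of the top bit = 1)
Discarding the end carry: 01100110001
Decimal check:
  01101100110 = 512 + 256 + 64 + 32 + 4 + 2 = 870
  00000110101 = 32 + 16 + 4 + 1 = 53
  870 - 53 = 817, and 01100110001 = 512 + 256 + 32 + 16 + 1 = 817 ✓



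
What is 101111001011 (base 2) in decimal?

Sum of powers of 2 for each 1-bit:
2^0 + 2^1 + 2^3 + 2^6 + 2^7 + 2^8 + 2^9 + 2^11
= 1 + 2 + 8 + 64 + 128 + 256 + 512 + 2048
= 3019



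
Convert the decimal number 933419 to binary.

Using repeated division by 2:
933419 ÷ 2 = 466709 remainder 1
466709 ÷ 2 = 233354 remainder 1
233354 ÷ 2 = 116677 remainder 0
116677 ÷ 2 = 58338 remainder 1
58338 ÷ 2 = 29169 remainder 0
29169 ÷ 2 = 14584 remainder 1
14584 ÷ 2 = 7292 remainder 0
7292 ÷ 2 = 3646 remainder 0
3646 ÷ 2 = 1823 remainder 0
1823 ÷ 2 = 911 remainder 1
911 ÷ 2 = 455 remainder 1
455 ÷ 2 = 227 remainder 1
227 ÷ 2 = 113 remainder 1
113 ÷ 2 = 56 remainder 1
56 ÷ 2 = 28 remainder 0
28 ÷ 2 = 14 remainder 0
14 ÷ 2 = 7 remainder 0
7 ÷ 2 = 3 remainder 1
3 ÷ 2 = 1 remainder 1
1 ÷ 2 = 0 remainder 1
Reading remainders bottom to top: 11100011111000101011



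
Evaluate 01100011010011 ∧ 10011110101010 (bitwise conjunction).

AND: 1 only when both bits are 1
  01100011010011
& 10011110101010
----------------
  00000010000010
Decimal: 6355 & 10154 = 130



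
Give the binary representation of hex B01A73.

Convert each hex digit to 4 bits:
  B = 1011
  0 = 0000
  1 = 0001
  A = 1010
  7 = 0111
  3 = 0011
Concatenate: 101100000001101001110011



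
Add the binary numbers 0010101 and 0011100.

Add column by column from the right: bit + bit + carry-in; write the sum mod 2, carry 1 when the sum is 2 or 3.
carry:  0111000
        0010101
+       0011100
---------------
       00110001
(the carry out of the leftmost column, 0, becomes the leading bit)
Decimal check:
  0010101 = 16 + 4 + 1 = 21
  0011100 = 16 + 8 + 4 = 28
  21 + 28 = 49, and 00110001 = 32 + 16 + 1 = 49 ✓



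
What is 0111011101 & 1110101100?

AND: 1 only when both bits are 1
  0111011101
& 1110101100
------------
  0110001100
Decimal: 477 & 940 = 396



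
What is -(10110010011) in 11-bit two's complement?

Original (sign bit 1, negative): 10110010011
Step 1 - Invert all bits: 01001101100
Step 2 - Add 1: 01001101101
Verification: 10110010011 + 01001101101 = 100000000000; discarding the end carry (carry out of the top bit) leaves the 11-bit value 00000000000, as required for x + (-x)



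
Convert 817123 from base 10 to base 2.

Using repeated division by 2:
817123 ÷ 2 = 408561 remainder 1
408561 ÷ 2 = 204280 remainder 1
204280 ÷ 2 = 102140 remainder 0
102140 ÷ 2 = 51070 remainder 0
51070 ÷ 2 = 25535 remainder 0
25535 ÷ 2 = 12767 remainder 1
12767 ÷ 2 = 6383 remainder 1
6383 ÷ 2 = 3191 remainder 1
3191 ÷ 2 = 1595 remainder 1
1595 ÷ 2 = 797 remainder 1
797 ÷ 2 = 398 remainder 1
398 ÷ 2 = 199 remainder 0
199 ÷ 2 = 99 remainder 1
99 ÷ 2 = 49 remainder 1
49 ÷ 2 = 24 remainder 1
24 ÷ 2 = 12 remainder 0
12 ÷ 2 = 6 remainder 0
6 ÷ 2 = 3 remainder 0
3 ÷ 2 = 1 remainder 1
1 ÷ 2 = 0 remainder 1
Reading remainders bottom to top: 11000111011111100011



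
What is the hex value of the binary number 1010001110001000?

Group into 4-bit nibbles from right:
  1010 = A
  0011 = 3
  1000 = 8
  1000 = 8
Result: A388



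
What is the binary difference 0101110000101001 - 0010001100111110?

Method 1 - Direct subtraction (column by column from the right: bit − bit − borrow-in; if negative, add 2 and borrow 1 from the next column):
borrow: 0100011111111100
        0101110000101001
-       0010001100111110
------------------------
        0011100011101011

Method 2 - Add two's complement:
Two's complement of 0010001100111110: invert → 1101110011000001, add 1 → 1101110011000010
  0101110000101001
+ 1101110011000010
------------------
 10011100011101011  (end carry out of the top bit = 1)
Discarding the end carry: 0011100011101011
Decimal check:
  0101110000101001 = 16384 + 4096 + 2048 + 1024 + 32 + 8 + 1 = 23593
  0010001100111110 = 8192 + 512 + 256 + 32 + 16 + 8 + 4 + 2 = 9022
  23593 - 9022 = 14571, and 0011100011101011 = 8192 + 4096 + 2048 + 128 + 64 + 32 + 8 + 2 + 1 = 14571 ✓



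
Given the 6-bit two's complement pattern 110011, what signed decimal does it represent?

Binary: 110011
Sign bit: 1 (negative)
Invert: 001100
Add 1:  001101
Magnitude: 001101 = 8 + 4 + 1 = 13
Value: -13



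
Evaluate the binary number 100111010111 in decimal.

Sum of powers of 2 for each 1-bit:
2^0 + 2^1 + 2^2 + 2^4 + 2^6 + 2^7 + 2^8 + 2^11
= 1 + 2 + 4 + 16 + 64 + 128 + 256 + 2048
= 2519



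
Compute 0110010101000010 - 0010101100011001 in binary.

Method 1 - Direct subtraction (column by column from the right: bit − bit − borrow-in; if negative, add 2 and borrow 1 from the next column):
borrow: 0111010001110010
        0110010101000010
-       0010101100011001
------------------------
        0011101000101001

Method 2 - Add two's complement:
Two's complement of 0010101100011001: invert → 1101010011100110, add 1 → 1101010011100111
  0110010101000010
+ 1101010011100111
------------------
 10011101000101001  (end carry out of the top bit = 1)
Discarding the end carry: 0011101000101001
Decimal check:
  0110010101000010 = 16384 + 8192 + 1024 + 256 + 64 + 2 = 25922
  0010101100011001 = 8192 + 2048 + 512 + 256 + 16 + 8 + 1 = 11033
  25922 - 11033 = 14889, and 0011101000101001 = 8192 + 4096 + 2048 + 512 + 32 + 8 + 1 = 14889 ✓



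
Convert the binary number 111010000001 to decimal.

Sum of powers of 2 for each 1-bit:
2^0 + 2^7 + 2^9 + 2^10 + 2^11
= 1 + 128 + 512 + 1024 + 2048
= 3713



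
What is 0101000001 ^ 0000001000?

XOR: 1 when bits differ
  0101000001
^ 0000001000
------------
  0101001001
Decimal: 321 ^ 8 = 329



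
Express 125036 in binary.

Using repeated division by 2:
125036 ÷ 2 = 62518 remainder 0
62518 ÷ 2 = 31259 remainder 0
31259 ÷ 2 = 15629 remainder 1
15629 ÷ 2 = 7814 remainder 1
7814 ÷ 2 = 3907 remainder 0
3907 ÷ 2 = 1953 remainder 1
1953 ÷ 2 = 976 remainder 1
976 ÷ 2 = 488 remainder 0
488 ÷ 2 = 244 remainder 0
244 ÷ 2 = 122 remainder 0
122 ÷ 2 = 61 remainder 0
61 ÷ 2 = 30 remainder 1
30 ÷ 2 = 15 remainder 0
15 ÷ 2 = 7 remainder 1
7 ÷ 2 = 3 remainder 1
3 ÷ 2 = 1 remainder 1
1 ÷ 2 = 0 remainder 1
Reading remainders bottom to top: 11110100001101100



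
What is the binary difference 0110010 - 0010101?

Method 1 - Direct subtraction (column by column from the right: bit − bit − borrow-in; if negative, add 2 and borrow 1 from the next column):
borrow: 0111010
        0110010
-       0010101
---------------
        0011101

Method 2 - Add two's complement:
Two's complement of 0010101: invert → 1101010, add 1 → 1101011
  0110010
+ 1101011
---------
 10011101  (end carry out of the top bit = 1)
Discarding the end carry: 0011101
Decimal check:
  0110010 = 32 + 16 + 2 = 50
  0010101 = 16 + 4 + 1 = 21
  50 - 21 = 29, and 0011101 = 16 + 8 + 4 + 1 = 29 ✓

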